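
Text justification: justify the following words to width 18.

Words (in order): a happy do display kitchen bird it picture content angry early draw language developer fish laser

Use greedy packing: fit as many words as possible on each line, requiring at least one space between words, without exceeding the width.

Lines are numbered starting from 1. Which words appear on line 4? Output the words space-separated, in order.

Line 1: ['a', 'happy', 'do', 'display'] (min_width=18, slack=0)
Line 2: ['kitchen', 'bird', 'it'] (min_width=15, slack=3)
Line 3: ['picture', 'content'] (min_width=15, slack=3)
Line 4: ['angry', 'early', 'draw'] (min_width=16, slack=2)
Line 5: ['language', 'developer'] (min_width=18, slack=0)
Line 6: ['fish', 'laser'] (min_width=10, slack=8)

Answer: angry early draw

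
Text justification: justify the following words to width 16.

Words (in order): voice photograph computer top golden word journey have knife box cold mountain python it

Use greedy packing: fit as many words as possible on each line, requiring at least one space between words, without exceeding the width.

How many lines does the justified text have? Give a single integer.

Line 1: ['voice', 'photograph'] (min_width=16, slack=0)
Line 2: ['computer', 'top'] (min_width=12, slack=4)
Line 3: ['golden', 'word'] (min_width=11, slack=5)
Line 4: ['journey', 'have'] (min_width=12, slack=4)
Line 5: ['knife', 'box', 'cold'] (min_width=14, slack=2)
Line 6: ['mountain', 'python'] (min_width=15, slack=1)
Line 7: ['it'] (min_width=2, slack=14)
Total lines: 7

Answer: 7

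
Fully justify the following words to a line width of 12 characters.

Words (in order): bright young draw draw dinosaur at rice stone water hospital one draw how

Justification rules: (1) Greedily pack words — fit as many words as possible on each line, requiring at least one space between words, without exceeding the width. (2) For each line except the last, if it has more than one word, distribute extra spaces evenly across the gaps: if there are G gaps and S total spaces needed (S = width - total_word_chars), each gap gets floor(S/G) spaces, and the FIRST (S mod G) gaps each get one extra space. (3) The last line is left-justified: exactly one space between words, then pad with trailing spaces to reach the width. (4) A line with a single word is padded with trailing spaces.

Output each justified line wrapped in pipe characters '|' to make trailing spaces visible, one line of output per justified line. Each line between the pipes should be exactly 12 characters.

Answer: |bright young|
|draw    draw|
|dinosaur  at|
|rice   stone|
|water       |
|hospital one|
|draw how    |

Derivation:
Line 1: ['bright', 'young'] (min_width=12, slack=0)
Line 2: ['draw', 'draw'] (min_width=9, slack=3)
Line 3: ['dinosaur', 'at'] (min_width=11, slack=1)
Line 4: ['rice', 'stone'] (min_width=10, slack=2)
Line 5: ['water'] (min_width=5, slack=7)
Line 6: ['hospital', 'one'] (min_width=12, slack=0)
Line 7: ['draw', 'how'] (min_width=8, slack=4)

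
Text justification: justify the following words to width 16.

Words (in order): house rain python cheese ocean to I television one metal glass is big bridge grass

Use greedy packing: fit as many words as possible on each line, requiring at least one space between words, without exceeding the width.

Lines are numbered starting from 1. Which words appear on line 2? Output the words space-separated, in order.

Answer: python cheese

Derivation:
Line 1: ['house', 'rain'] (min_width=10, slack=6)
Line 2: ['python', 'cheese'] (min_width=13, slack=3)
Line 3: ['ocean', 'to', 'I'] (min_width=10, slack=6)
Line 4: ['television', 'one'] (min_width=14, slack=2)
Line 5: ['metal', 'glass', 'is'] (min_width=14, slack=2)
Line 6: ['big', 'bridge', 'grass'] (min_width=16, slack=0)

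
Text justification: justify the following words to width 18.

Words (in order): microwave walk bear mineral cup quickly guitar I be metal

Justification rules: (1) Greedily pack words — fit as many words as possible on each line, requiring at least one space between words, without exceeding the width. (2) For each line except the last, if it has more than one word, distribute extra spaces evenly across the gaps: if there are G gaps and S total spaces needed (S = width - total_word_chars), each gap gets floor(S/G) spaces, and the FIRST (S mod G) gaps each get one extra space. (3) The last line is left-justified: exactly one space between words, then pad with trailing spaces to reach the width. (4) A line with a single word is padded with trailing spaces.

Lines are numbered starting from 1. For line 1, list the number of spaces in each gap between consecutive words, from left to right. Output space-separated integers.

Line 1: ['microwave', 'walk'] (min_width=14, slack=4)
Line 2: ['bear', 'mineral', 'cup'] (min_width=16, slack=2)
Line 3: ['quickly', 'guitar', 'I'] (min_width=16, slack=2)
Line 4: ['be', 'metal'] (min_width=8, slack=10)

Answer: 5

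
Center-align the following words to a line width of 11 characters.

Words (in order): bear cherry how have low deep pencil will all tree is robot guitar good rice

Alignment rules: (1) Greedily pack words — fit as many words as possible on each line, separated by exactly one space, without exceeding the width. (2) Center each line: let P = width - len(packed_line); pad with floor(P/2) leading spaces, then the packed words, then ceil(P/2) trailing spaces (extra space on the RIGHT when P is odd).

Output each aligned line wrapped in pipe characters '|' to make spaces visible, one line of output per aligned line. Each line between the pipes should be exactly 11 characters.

Line 1: ['bear', 'cherry'] (min_width=11, slack=0)
Line 2: ['how', 'have'] (min_width=8, slack=3)
Line 3: ['low', 'deep'] (min_width=8, slack=3)
Line 4: ['pencil', 'will'] (min_width=11, slack=0)
Line 5: ['all', 'tree', 'is'] (min_width=11, slack=0)
Line 6: ['robot'] (min_width=5, slack=6)
Line 7: ['guitar', 'good'] (min_width=11, slack=0)
Line 8: ['rice'] (min_width=4, slack=7)

Answer: |bear cherry|
| how have  |
| low deep  |
|pencil will|
|all tree is|
|   robot   |
|guitar good|
|   rice    |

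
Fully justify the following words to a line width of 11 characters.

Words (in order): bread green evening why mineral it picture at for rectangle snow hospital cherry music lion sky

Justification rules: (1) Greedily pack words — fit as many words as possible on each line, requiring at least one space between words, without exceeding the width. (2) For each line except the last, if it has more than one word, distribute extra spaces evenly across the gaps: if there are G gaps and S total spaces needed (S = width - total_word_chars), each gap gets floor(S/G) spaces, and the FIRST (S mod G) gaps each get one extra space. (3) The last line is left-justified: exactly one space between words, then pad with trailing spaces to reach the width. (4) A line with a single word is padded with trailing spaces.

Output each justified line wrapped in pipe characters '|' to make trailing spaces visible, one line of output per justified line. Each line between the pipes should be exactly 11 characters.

Line 1: ['bread', 'green'] (min_width=11, slack=0)
Line 2: ['evening', 'why'] (min_width=11, slack=0)
Line 3: ['mineral', 'it'] (min_width=10, slack=1)
Line 4: ['picture', 'at'] (min_width=10, slack=1)
Line 5: ['for'] (min_width=3, slack=8)
Line 6: ['rectangle'] (min_width=9, slack=2)
Line 7: ['snow'] (min_width=4, slack=7)
Line 8: ['hospital'] (min_width=8, slack=3)
Line 9: ['cherry'] (min_width=6, slack=5)
Line 10: ['music', 'lion'] (min_width=10, slack=1)
Line 11: ['sky'] (min_width=3, slack=8)

Answer: |bread green|
|evening why|
|mineral  it|
|picture  at|
|for        |
|rectangle  |
|snow       |
|hospital   |
|cherry     |
|music  lion|
|sky        |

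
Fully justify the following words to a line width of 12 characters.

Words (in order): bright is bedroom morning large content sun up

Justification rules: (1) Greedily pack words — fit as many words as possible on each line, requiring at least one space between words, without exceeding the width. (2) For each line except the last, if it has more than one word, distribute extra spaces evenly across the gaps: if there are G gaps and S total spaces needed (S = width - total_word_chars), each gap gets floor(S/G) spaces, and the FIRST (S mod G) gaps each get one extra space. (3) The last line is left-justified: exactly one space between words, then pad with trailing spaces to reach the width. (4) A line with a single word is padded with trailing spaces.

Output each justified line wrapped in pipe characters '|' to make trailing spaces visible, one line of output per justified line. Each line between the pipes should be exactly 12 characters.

Answer: |bright    is|
|bedroom     |
|morning     |
|large       |
|content  sun|
|up          |

Derivation:
Line 1: ['bright', 'is'] (min_width=9, slack=3)
Line 2: ['bedroom'] (min_width=7, slack=5)
Line 3: ['morning'] (min_width=7, slack=5)
Line 4: ['large'] (min_width=5, slack=7)
Line 5: ['content', 'sun'] (min_width=11, slack=1)
Line 6: ['up'] (min_width=2, slack=10)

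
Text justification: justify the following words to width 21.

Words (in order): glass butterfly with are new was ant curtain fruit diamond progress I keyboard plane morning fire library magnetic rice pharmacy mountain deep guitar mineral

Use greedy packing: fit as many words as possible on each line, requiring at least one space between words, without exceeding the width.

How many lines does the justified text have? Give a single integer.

Answer: 8

Derivation:
Line 1: ['glass', 'butterfly', 'with'] (min_width=20, slack=1)
Line 2: ['are', 'new', 'was', 'ant'] (min_width=15, slack=6)
Line 3: ['curtain', 'fruit', 'diamond'] (min_width=21, slack=0)
Line 4: ['progress', 'I', 'keyboard'] (min_width=19, slack=2)
Line 5: ['plane', 'morning', 'fire'] (min_width=18, slack=3)
Line 6: ['library', 'magnetic', 'rice'] (min_width=21, slack=0)
Line 7: ['pharmacy', 'mountain'] (min_width=17, slack=4)
Line 8: ['deep', 'guitar', 'mineral'] (min_width=19, slack=2)
Total lines: 8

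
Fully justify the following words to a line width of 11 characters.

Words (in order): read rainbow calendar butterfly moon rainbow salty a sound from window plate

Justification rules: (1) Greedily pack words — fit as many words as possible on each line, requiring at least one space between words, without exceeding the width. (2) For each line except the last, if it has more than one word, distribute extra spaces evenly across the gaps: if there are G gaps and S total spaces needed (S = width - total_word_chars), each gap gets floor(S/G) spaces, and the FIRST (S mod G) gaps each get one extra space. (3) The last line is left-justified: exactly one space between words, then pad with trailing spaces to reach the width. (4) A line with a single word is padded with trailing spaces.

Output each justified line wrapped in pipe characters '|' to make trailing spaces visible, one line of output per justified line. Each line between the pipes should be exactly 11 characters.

Line 1: ['read'] (min_width=4, slack=7)
Line 2: ['rainbow'] (min_width=7, slack=4)
Line 3: ['calendar'] (min_width=8, slack=3)
Line 4: ['butterfly'] (min_width=9, slack=2)
Line 5: ['moon'] (min_width=4, slack=7)
Line 6: ['rainbow'] (min_width=7, slack=4)
Line 7: ['salty', 'a'] (min_width=7, slack=4)
Line 8: ['sound', 'from'] (min_width=10, slack=1)
Line 9: ['window'] (min_width=6, slack=5)
Line 10: ['plate'] (min_width=5, slack=6)

Answer: |read       |
|rainbow    |
|calendar   |
|butterfly  |
|moon       |
|rainbow    |
|salty     a|
|sound  from|
|window     |
|plate      |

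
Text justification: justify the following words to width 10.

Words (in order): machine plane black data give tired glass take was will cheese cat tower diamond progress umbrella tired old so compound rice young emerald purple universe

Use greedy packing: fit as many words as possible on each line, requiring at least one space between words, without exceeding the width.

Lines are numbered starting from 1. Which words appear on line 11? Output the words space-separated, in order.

Answer: umbrella

Derivation:
Line 1: ['machine'] (min_width=7, slack=3)
Line 2: ['plane'] (min_width=5, slack=5)
Line 3: ['black', 'data'] (min_width=10, slack=0)
Line 4: ['give', 'tired'] (min_width=10, slack=0)
Line 5: ['glass', 'take'] (min_width=10, slack=0)
Line 6: ['was', 'will'] (min_width=8, slack=2)
Line 7: ['cheese', 'cat'] (min_width=10, slack=0)
Line 8: ['tower'] (min_width=5, slack=5)
Line 9: ['diamond'] (min_width=7, slack=3)
Line 10: ['progress'] (min_width=8, slack=2)
Line 11: ['umbrella'] (min_width=8, slack=2)
Line 12: ['tired', 'old'] (min_width=9, slack=1)
Line 13: ['so'] (min_width=2, slack=8)
Line 14: ['compound'] (min_width=8, slack=2)
Line 15: ['rice', 'young'] (min_width=10, slack=0)
Line 16: ['emerald'] (min_width=7, slack=3)
Line 17: ['purple'] (min_width=6, slack=4)
Line 18: ['universe'] (min_width=8, slack=2)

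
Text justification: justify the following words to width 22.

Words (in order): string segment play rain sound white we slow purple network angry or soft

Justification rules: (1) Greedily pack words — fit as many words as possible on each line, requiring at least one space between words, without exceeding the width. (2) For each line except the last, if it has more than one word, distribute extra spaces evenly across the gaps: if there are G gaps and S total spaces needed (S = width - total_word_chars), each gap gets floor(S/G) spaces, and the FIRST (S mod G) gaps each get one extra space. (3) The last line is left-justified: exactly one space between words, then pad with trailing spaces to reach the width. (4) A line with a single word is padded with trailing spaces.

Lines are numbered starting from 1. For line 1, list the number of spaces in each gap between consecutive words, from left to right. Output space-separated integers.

Line 1: ['string', 'segment', 'play'] (min_width=19, slack=3)
Line 2: ['rain', 'sound', 'white', 'we'] (min_width=19, slack=3)
Line 3: ['slow', 'purple', 'network'] (min_width=19, slack=3)
Line 4: ['angry', 'or', 'soft'] (min_width=13, slack=9)

Answer: 3 2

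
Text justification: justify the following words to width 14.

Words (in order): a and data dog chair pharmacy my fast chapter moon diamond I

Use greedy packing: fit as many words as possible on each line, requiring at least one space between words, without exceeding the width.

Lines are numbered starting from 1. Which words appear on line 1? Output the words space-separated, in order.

Line 1: ['a', 'and', 'data', 'dog'] (min_width=14, slack=0)
Line 2: ['chair', 'pharmacy'] (min_width=14, slack=0)
Line 3: ['my', 'fast'] (min_width=7, slack=7)
Line 4: ['chapter', 'moon'] (min_width=12, slack=2)
Line 5: ['diamond', 'I'] (min_width=9, slack=5)

Answer: a and data dog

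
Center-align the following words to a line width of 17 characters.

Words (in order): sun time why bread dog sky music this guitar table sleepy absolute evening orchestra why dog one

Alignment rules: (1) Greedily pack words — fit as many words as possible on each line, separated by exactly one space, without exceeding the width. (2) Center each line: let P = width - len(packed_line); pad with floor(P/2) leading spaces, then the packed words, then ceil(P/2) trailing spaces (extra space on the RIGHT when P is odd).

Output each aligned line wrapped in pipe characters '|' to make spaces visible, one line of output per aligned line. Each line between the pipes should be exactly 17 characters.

Line 1: ['sun', 'time', 'why'] (min_width=12, slack=5)
Line 2: ['bread', 'dog', 'sky'] (min_width=13, slack=4)
Line 3: ['music', 'this', 'guitar'] (min_width=17, slack=0)
Line 4: ['table', 'sleepy'] (min_width=12, slack=5)
Line 5: ['absolute', 'evening'] (min_width=16, slack=1)
Line 6: ['orchestra', 'why', 'dog'] (min_width=17, slack=0)
Line 7: ['one'] (min_width=3, slack=14)

Answer: |  sun time why   |
|  bread dog sky  |
|music this guitar|
|  table sleepy   |
|absolute evening |
|orchestra why dog|
|       one       |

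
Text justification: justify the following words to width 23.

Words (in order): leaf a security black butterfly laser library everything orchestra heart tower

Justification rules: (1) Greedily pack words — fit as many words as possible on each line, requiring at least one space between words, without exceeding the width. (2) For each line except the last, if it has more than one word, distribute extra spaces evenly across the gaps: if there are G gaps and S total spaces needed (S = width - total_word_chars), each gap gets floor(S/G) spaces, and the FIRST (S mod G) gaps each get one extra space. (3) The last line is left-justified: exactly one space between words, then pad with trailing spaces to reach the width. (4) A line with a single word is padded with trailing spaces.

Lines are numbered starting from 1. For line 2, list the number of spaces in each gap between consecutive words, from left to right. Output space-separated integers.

Answer: 1 1

Derivation:
Line 1: ['leaf', 'a', 'security', 'black'] (min_width=21, slack=2)
Line 2: ['butterfly', 'laser', 'library'] (min_width=23, slack=0)
Line 3: ['everything', 'orchestra'] (min_width=20, slack=3)
Line 4: ['heart', 'tower'] (min_width=11, slack=12)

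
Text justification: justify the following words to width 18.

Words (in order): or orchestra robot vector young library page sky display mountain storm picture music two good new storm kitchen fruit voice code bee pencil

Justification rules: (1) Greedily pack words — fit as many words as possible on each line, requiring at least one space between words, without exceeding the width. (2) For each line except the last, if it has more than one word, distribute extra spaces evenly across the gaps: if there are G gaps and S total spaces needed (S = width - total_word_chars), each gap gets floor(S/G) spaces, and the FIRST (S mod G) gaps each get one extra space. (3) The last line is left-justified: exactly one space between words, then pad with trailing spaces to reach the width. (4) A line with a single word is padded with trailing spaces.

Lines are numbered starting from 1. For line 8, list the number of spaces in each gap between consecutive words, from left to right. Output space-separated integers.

Line 1: ['or', 'orchestra', 'robot'] (min_width=18, slack=0)
Line 2: ['vector', 'young'] (min_width=12, slack=6)
Line 3: ['library', 'page', 'sky'] (min_width=16, slack=2)
Line 4: ['display', 'mountain'] (min_width=16, slack=2)
Line 5: ['storm', 'picture'] (min_width=13, slack=5)
Line 6: ['music', 'two', 'good', 'new'] (min_width=18, slack=0)
Line 7: ['storm', 'kitchen'] (min_width=13, slack=5)
Line 8: ['fruit', 'voice', 'code'] (min_width=16, slack=2)
Line 9: ['bee', 'pencil'] (min_width=10, slack=8)

Answer: 2 2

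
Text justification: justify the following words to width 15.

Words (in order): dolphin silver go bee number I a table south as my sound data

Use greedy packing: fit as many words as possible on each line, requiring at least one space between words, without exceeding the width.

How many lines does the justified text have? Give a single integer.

Line 1: ['dolphin', 'silver'] (min_width=14, slack=1)
Line 2: ['go', 'bee', 'number', 'I'] (min_width=15, slack=0)
Line 3: ['a', 'table', 'south'] (min_width=13, slack=2)
Line 4: ['as', 'my', 'sound'] (min_width=11, slack=4)
Line 5: ['data'] (min_width=4, slack=11)
Total lines: 5

Answer: 5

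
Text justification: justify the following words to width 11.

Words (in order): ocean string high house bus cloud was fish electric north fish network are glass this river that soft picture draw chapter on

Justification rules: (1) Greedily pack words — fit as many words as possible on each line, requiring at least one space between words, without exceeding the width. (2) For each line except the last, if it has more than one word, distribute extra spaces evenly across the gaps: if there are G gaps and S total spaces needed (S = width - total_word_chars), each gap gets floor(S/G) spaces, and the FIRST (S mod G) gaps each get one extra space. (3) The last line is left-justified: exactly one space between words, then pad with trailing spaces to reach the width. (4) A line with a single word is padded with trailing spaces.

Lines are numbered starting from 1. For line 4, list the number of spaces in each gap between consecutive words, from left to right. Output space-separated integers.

Answer: 3

Derivation:
Line 1: ['ocean'] (min_width=5, slack=6)
Line 2: ['string', 'high'] (min_width=11, slack=0)
Line 3: ['house', 'bus'] (min_width=9, slack=2)
Line 4: ['cloud', 'was'] (min_width=9, slack=2)
Line 5: ['fish'] (min_width=4, slack=7)
Line 6: ['electric'] (min_width=8, slack=3)
Line 7: ['north', 'fish'] (min_width=10, slack=1)
Line 8: ['network', 'are'] (min_width=11, slack=0)
Line 9: ['glass', 'this'] (min_width=10, slack=1)
Line 10: ['river', 'that'] (min_width=10, slack=1)
Line 11: ['soft'] (min_width=4, slack=7)
Line 12: ['picture'] (min_width=7, slack=4)
Line 13: ['draw'] (min_width=4, slack=7)
Line 14: ['chapter', 'on'] (min_width=10, slack=1)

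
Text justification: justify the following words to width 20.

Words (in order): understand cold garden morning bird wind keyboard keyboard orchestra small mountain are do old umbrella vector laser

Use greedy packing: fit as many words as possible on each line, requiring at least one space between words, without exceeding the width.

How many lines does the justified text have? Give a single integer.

Answer: 7

Derivation:
Line 1: ['understand', 'cold'] (min_width=15, slack=5)
Line 2: ['garden', 'morning', 'bird'] (min_width=19, slack=1)
Line 3: ['wind', 'keyboard'] (min_width=13, slack=7)
Line 4: ['keyboard', 'orchestra'] (min_width=18, slack=2)
Line 5: ['small', 'mountain', 'are'] (min_width=18, slack=2)
Line 6: ['do', 'old', 'umbrella'] (min_width=15, slack=5)
Line 7: ['vector', 'laser'] (min_width=12, slack=8)
Total lines: 7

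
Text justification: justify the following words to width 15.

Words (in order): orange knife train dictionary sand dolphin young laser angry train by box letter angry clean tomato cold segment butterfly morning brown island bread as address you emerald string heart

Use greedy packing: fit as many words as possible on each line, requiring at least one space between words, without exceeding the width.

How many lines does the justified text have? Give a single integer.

Line 1: ['orange', 'knife'] (min_width=12, slack=3)
Line 2: ['train'] (min_width=5, slack=10)
Line 3: ['dictionary', 'sand'] (min_width=15, slack=0)
Line 4: ['dolphin', 'young'] (min_width=13, slack=2)
Line 5: ['laser', 'angry'] (min_width=11, slack=4)
Line 6: ['train', 'by', 'box'] (min_width=12, slack=3)
Line 7: ['letter', 'angry'] (min_width=12, slack=3)
Line 8: ['clean', 'tomato'] (min_width=12, slack=3)
Line 9: ['cold', 'segment'] (min_width=12, slack=3)
Line 10: ['butterfly'] (min_width=9, slack=6)
Line 11: ['morning', 'brown'] (min_width=13, slack=2)
Line 12: ['island', 'bread', 'as'] (min_width=15, slack=0)
Line 13: ['address', 'you'] (min_width=11, slack=4)
Line 14: ['emerald', 'string'] (min_width=14, slack=1)
Line 15: ['heart'] (min_width=5, slack=10)
Total lines: 15

Answer: 15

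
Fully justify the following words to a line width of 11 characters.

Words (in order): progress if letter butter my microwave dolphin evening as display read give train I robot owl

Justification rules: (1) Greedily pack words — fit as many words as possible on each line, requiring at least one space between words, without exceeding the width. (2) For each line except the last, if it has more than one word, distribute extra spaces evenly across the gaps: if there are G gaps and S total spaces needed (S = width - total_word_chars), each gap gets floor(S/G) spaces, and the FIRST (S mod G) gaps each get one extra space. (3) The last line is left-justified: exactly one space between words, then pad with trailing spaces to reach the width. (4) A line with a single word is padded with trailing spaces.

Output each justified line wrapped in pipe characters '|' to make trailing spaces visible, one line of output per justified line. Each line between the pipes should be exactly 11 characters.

Line 1: ['progress', 'if'] (min_width=11, slack=0)
Line 2: ['letter'] (min_width=6, slack=5)
Line 3: ['butter', 'my'] (min_width=9, slack=2)
Line 4: ['microwave'] (min_width=9, slack=2)
Line 5: ['dolphin'] (min_width=7, slack=4)
Line 6: ['evening', 'as'] (min_width=10, slack=1)
Line 7: ['display'] (min_width=7, slack=4)
Line 8: ['read', 'give'] (min_width=9, slack=2)
Line 9: ['train', 'I'] (min_width=7, slack=4)
Line 10: ['robot', 'owl'] (min_width=9, slack=2)

Answer: |progress if|
|letter     |
|butter   my|
|microwave  |
|dolphin    |
|evening  as|
|display    |
|read   give|
|train     I|
|robot owl  |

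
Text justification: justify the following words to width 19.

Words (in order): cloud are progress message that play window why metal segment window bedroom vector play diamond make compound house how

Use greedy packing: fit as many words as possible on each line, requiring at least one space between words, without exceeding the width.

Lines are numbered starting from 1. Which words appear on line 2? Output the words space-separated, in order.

Answer: message that play

Derivation:
Line 1: ['cloud', 'are', 'progress'] (min_width=18, slack=1)
Line 2: ['message', 'that', 'play'] (min_width=17, slack=2)
Line 3: ['window', 'why', 'metal'] (min_width=16, slack=3)
Line 4: ['segment', 'window'] (min_width=14, slack=5)
Line 5: ['bedroom', 'vector', 'play'] (min_width=19, slack=0)
Line 6: ['diamond', 'make'] (min_width=12, slack=7)
Line 7: ['compound', 'house', 'how'] (min_width=18, slack=1)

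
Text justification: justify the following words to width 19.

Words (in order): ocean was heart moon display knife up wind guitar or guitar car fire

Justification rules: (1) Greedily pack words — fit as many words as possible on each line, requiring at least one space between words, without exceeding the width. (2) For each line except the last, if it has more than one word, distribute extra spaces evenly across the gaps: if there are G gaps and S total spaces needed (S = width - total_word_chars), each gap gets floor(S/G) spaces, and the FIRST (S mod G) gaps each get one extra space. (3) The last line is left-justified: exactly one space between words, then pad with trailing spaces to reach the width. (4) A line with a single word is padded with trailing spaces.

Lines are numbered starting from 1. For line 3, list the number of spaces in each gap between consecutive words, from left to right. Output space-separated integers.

Answer: 2 2 1

Derivation:
Line 1: ['ocean', 'was', 'heart'] (min_width=15, slack=4)
Line 2: ['moon', 'display', 'knife'] (min_width=18, slack=1)
Line 3: ['up', 'wind', 'guitar', 'or'] (min_width=17, slack=2)
Line 4: ['guitar', 'car', 'fire'] (min_width=15, slack=4)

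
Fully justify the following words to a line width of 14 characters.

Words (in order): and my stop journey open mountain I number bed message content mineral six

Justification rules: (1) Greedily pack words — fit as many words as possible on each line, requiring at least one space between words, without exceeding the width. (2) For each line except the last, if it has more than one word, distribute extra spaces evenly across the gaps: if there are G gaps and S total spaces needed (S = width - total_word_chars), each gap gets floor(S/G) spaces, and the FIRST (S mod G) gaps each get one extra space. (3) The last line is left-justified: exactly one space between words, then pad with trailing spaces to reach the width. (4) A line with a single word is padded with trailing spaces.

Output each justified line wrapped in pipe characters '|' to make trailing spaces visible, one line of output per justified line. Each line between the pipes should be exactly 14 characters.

Answer: |and   my  stop|
|journey   open|
|mountain     I|
|number     bed|
|message       |
|content       |
|mineral six   |

Derivation:
Line 1: ['and', 'my', 'stop'] (min_width=11, slack=3)
Line 2: ['journey', 'open'] (min_width=12, slack=2)
Line 3: ['mountain', 'I'] (min_width=10, slack=4)
Line 4: ['number', 'bed'] (min_width=10, slack=4)
Line 5: ['message'] (min_width=7, slack=7)
Line 6: ['content'] (min_width=7, slack=7)
Line 7: ['mineral', 'six'] (min_width=11, slack=3)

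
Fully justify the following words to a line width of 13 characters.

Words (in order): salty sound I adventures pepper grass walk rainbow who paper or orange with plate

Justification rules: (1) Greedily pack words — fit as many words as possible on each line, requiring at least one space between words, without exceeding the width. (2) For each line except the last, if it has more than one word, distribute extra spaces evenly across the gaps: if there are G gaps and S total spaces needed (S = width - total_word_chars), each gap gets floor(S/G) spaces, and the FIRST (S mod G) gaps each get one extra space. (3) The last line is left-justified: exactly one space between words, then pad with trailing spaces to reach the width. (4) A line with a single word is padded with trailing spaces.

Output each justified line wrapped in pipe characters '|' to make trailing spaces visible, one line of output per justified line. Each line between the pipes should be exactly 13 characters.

Answer: |salty sound I|
|adventures   |
|pepper  grass|
|walk  rainbow|
|who  paper or|
|orange   with|
|plate        |

Derivation:
Line 1: ['salty', 'sound', 'I'] (min_width=13, slack=0)
Line 2: ['adventures'] (min_width=10, slack=3)
Line 3: ['pepper', 'grass'] (min_width=12, slack=1)
Line 4: ['walk', 'rainbow'] (min_width=12, slack=1)
Line 5: ['who', 'paper', 'or'] (min_width=12, slack=1)
Line 6: ['orange', 'with'] (min_width=11, slack=2)
Line 7: ['plate'] (min_width=5, slack=8)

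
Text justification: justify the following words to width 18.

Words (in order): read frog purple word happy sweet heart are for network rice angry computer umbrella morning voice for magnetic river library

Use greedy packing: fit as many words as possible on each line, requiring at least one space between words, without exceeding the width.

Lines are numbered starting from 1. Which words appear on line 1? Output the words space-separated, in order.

Answer: read frog purple

Derivation:
Line 1: ['read', 'frog', 'purple'] (min_width=16, slack=2)
Line 2: ['word', 'happy', 'sweet'] (min_width=16, slack=2)
Line 3: ['heart', 'are', 'for'] (min_width=13, slack=5)
Line 4: ['network', 'rice', 'angry'] (min_width=18, slack=0)
Line 5: ['computer', 'umbrella'] (min_width=17, slack=1)
Line 6: ['morning', 'voice', 'for'] (min_width=17, slack=1)
Line 7: ['magnetic', 'river'] (min_width=14, slack=4)
Line 8: ['library'] (min_width=7, slack=11)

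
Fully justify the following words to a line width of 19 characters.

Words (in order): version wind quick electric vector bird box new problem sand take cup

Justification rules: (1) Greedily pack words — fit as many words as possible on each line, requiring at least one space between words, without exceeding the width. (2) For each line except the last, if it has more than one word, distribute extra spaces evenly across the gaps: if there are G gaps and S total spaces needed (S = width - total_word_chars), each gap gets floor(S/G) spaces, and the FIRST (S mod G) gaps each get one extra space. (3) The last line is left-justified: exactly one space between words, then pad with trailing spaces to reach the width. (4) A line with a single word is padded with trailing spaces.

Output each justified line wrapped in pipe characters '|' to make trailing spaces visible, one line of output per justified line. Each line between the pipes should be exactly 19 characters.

Line 1: ['version', 'wind', 'quick'] (min_width=18, slack=1)
Line 2: ['electric', 'vector'] (min_width=15, slack=4)
Line 3: ['bird', 'box', 'new'] (min_width=12, slack=7)
Line 4: ['problem', 'sand', 'take'] (min_width=17, slack=2)
Line 5: ['cup'] (min_width=3, slack=16)

Answer: |version  wind quick|
|electric     vector|
|bird     box    new|
|problem  sand  take|
|cup                |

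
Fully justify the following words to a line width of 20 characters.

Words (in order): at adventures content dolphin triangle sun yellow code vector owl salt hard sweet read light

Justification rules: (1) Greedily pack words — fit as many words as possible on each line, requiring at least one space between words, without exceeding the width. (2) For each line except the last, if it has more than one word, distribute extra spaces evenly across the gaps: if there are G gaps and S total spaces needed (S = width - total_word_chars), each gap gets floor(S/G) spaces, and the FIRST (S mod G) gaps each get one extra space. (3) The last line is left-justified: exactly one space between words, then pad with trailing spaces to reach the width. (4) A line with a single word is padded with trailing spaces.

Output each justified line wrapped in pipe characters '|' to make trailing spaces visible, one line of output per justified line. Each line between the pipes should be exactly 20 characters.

Answer: |at        adventures|
|content      dolphin|
|triangle  sun yellow|
|code vector owl salt|
|hard    sweet   read|
|light               |

Derivation:
Line 1: ['at', 'adventures'] (min_width=13, slack=7)
Line 2: ['content', 'dolphin'] (min_width=15, slack=5)
Line 3: ['triangle', 'sun', 'yellow'] (min_width=19, slack=1)
Line 4: ['code', 'vector', 'owl', 'salt'] (min_width=20, slack=0)
Line 5: ['hard', 'sweet', 'read'] (min_width=15, slack=5)
Line 6: ['light'] (min_width=5, slack=15)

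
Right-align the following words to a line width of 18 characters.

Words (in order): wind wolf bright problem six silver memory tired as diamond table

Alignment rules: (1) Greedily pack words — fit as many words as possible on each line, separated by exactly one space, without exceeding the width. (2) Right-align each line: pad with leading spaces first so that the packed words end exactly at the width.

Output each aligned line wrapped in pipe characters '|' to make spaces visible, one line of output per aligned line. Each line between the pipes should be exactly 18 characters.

Line 1: ['wind', 'wolf', 'bright'] (min_width=16, slack=2)
Line 2: ['problem', 'six', 'silver'] (min_width=18, slack=0)
Line 3: ['memory', 'tired', 'as'] (min_width=15, slack=3)
Line 4: ['diamond', 'table'] (min_width=13, slack=5)

Answer: |  wind wolf bright|
|problem six silver|
|   memory tired as|
|     diamond table|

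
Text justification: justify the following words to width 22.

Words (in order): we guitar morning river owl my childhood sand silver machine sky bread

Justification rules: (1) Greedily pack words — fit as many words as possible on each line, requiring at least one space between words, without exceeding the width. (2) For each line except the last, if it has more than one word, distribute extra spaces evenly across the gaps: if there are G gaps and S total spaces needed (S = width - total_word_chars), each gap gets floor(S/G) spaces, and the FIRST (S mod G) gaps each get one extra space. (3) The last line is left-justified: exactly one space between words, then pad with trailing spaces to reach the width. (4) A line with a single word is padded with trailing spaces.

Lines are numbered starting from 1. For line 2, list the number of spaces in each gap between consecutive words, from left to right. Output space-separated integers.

Answer: 1 1 1

Derivation:
Line 1: ['we', 'guitar', 'morning'] (min_width=17, slack=5)
Line 2: ['river', 'owl', 'my', 'childhood'] (min_width=22, slack=0)
Line 3: ['sand', 'silver', 'machine'] (min_width=19, slack=3)
Line 4: ['sky', 'bread'] (min_width=9, slack=13)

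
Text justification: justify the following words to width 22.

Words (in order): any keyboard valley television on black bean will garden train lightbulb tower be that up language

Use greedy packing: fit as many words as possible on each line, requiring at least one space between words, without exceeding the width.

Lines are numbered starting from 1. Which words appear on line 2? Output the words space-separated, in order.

Answer: television on black

Derivation:
Line 1: ['any', 'keyboard', 'valley'] (min_width=19, slack=3)
Line 2: ['television', 'on', 'black'] (min_width=19, slack=3)
Line 3: ['bean', 'will', 'garden', 'train'] (min_width=22, slack=0)
Line 4: ['lightbulb', 'tower', 'be'] (min_width=18, slack=4)
Line 5: ['that', 'up', 'language'] (min_width=16, slack=6)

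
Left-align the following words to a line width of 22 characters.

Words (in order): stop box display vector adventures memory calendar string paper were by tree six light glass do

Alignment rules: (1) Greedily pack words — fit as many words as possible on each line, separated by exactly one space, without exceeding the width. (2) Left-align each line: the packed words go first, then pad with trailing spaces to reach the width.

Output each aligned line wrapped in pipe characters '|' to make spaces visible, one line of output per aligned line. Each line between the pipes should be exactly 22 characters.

Line 1: ['stop', 'box', 'display'] (min_width=16, slack=6)
Line 2: ['vector', 'adventures'] (min_width=17, slack=5)
Line 3: ['memory', 'calendar', 'string'] (min_width=22, slack=0)
Line 4: ['paper', 'were', 'by', 'tree', 'six'] (min_width=22, slack=0)
Line 5: ['light', 'glass', 'do'] (min_width=14, slack=8)

Answer: |stop box display      |
|vector adventures     |
|memory calendar string|
|paper were by tree six|
|light glass do        |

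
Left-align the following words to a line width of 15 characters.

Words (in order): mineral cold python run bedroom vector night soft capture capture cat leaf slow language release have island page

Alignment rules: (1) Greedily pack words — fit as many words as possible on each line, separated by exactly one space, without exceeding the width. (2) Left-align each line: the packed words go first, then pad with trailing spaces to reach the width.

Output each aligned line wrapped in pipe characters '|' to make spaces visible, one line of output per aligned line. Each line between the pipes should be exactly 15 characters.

Answer: |mineral cold   |
|python run     |
|bedroom vector |
|night soft     |
|capture capture|
|cat leaf slow  |
|language       |
|release have   |
|island page    |

Derivation:
Line 1: ['mineral', 'cold'] (min_width=12, slack=3)
Line 2: ['python', 'run'] (min_width=10, slack=5)
Line 3: ['bedroom', 'vector'] (min_width=14, slack=1)
Line 4: ['night', 'soft'] (min_width=10, slack=5)
Line 5: ['capture', 'capture'] (min_width=15, slack=0)
Line 6: ['cat', 'leaf', 'slow'] (min_width=13, slack=2)
Line 7: ['language'] (min_width=8, slack=7)
Line 8: ['release', 'have'] (min_width=12, slack=3)
Line 9: ['island', 'page'] (min_width=11, slack=4)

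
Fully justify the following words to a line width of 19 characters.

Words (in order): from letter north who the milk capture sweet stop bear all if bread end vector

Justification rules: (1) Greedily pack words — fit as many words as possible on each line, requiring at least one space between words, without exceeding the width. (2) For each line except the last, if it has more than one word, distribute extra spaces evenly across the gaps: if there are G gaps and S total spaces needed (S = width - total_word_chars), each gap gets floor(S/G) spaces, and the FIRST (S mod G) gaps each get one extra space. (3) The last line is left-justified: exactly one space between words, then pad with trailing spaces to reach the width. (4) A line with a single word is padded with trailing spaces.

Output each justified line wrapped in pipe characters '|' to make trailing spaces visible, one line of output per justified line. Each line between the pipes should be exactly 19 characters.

Line 1: ['from', 'letter', 'north'] (min_width=17, slack=2)
Line 2: ['who', 'the', 'milk'] (min_width=12, slack=7)
Line 3: ['capture', 'sweet', 'stop'] (min_width=18, slack=1)
Line 4: ['bear', 'all', 'if', 'bread'] (min_width=17, slack=2)
Line 5: ['end', 'vector'] (min_width=10, slack=9)

Answer: |from  letter  north|
|who     the    milk|
|capture  sweet stop|
|bear  all  if bread|
|end vector         |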